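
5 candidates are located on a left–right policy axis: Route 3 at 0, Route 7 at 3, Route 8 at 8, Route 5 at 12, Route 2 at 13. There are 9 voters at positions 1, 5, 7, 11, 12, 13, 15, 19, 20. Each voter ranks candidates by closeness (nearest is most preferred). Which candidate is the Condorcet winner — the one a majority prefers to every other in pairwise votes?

Route 5

With single-peaked preferences on a line, the Condorcet winner is the candidate closest to the median voter.
The median voter (position 12) is closest to Route 5 at 12.
Check: Route 5 vs Route 2 — voters closer to Route 5: 5 of 9.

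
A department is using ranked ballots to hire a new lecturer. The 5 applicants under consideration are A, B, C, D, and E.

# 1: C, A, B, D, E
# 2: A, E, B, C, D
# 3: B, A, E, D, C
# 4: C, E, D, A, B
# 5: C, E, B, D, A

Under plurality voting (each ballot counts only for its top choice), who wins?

First-place vote totals:
  A: 1
  B: 1
  C: 3
  D: 0
  E: 0
C has the most first-place votes.

C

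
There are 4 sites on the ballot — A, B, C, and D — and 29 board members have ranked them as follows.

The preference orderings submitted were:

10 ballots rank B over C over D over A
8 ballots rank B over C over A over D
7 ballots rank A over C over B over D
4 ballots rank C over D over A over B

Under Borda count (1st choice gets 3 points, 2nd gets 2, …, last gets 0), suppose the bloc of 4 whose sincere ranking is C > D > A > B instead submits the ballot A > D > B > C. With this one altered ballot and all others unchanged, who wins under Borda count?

Borda totals with the altered ballot: A 41, B 65, C 50, D 18.
The switch changes the winner from C to B.

B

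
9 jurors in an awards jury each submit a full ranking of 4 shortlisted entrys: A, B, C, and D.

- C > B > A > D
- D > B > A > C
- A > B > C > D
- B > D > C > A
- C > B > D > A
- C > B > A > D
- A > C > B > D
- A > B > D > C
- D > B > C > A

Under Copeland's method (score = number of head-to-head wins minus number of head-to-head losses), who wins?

Pairwise results:
  A vs B: B wins 6–3.
  A vs C: C wins 5–4.
  A vs D: A wins 5–4.
  B vs C: B wins 5–4.
  B vs D: B wins 7–2.
  C vs D: C wins 5–4.
Copeland scores (wins − losses):
  A: 1 − 2 = -1
  B: 3 − 0 = 3
  C: 2 − 1 = 1
  D: 0 − 3 = -3
B has the best Copeland score.

B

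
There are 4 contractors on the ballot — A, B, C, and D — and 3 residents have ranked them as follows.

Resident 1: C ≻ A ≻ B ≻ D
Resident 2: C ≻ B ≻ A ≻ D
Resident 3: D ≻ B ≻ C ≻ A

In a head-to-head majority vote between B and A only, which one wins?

Ballots ranking B above A: 2.
Ballots ranking A above B: 1.
B wins the head-to-head, 2–1.

B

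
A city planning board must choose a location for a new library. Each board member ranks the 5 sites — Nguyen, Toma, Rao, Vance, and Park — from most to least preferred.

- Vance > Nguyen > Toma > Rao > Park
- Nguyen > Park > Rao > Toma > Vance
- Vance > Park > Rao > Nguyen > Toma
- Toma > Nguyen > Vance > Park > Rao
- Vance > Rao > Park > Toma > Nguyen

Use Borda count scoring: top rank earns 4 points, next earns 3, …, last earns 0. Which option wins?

Vance

Borda scores:
  Nguyen: 3 + 4 + 1 + 3 + 0 = 11
  Toma: 2 + 1 + 0 + 4 + 1 = 8
  Rao: 1 + 2 + 2 + 0 + 3 = 8
  Vance: 4 + 0 + 4 + 2 + 4 = 14
  Park: 0 + 3 + 3 + 1 + 2 = 9
Vance has the highest total.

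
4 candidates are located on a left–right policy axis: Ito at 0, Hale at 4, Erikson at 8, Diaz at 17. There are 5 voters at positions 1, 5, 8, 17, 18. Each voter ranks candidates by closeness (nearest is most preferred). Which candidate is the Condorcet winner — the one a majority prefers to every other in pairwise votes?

Erikson

With single-peaked preferences on a line, the Condorcet winner is the candidate closest to the median voter.
The median voter (position 8) is closest to Erikson at 8.
Check: Erikson vs Ito — voters closer to Erikson: 4 of 5.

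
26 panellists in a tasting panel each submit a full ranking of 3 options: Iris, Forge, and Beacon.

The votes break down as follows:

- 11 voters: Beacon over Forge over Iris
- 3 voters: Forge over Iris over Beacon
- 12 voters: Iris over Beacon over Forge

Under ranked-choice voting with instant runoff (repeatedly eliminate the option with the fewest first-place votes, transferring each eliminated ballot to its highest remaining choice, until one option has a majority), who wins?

Iris

Round 1: Iris 12, Beacon 11, Forge 3. Forge has the fewest and is eliminated.
Round 2: Iris 15, Beacon 11. Iris has a majority.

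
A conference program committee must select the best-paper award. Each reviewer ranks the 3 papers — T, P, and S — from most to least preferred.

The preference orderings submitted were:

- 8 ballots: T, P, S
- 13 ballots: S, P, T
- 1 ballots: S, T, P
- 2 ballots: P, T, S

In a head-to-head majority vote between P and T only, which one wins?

P

Ballots ranking P above T: 13+2 = 15.
Ballots ranking T above P: 8+1 = 9.
P wins the head-to-head, 15–9.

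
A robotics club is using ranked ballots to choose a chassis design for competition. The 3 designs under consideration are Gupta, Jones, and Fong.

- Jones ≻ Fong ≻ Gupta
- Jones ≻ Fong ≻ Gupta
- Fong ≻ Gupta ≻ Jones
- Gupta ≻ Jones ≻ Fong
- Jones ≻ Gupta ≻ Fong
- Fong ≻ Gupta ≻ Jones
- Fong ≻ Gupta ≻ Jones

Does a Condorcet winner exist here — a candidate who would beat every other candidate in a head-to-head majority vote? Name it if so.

None — there is no Condorcet winner

Head-to-head results (7 voters total):
Gupta vs Jones: Gupta wins 4–3.
Gupta vs Fong: Fong wins 5–2.
Jones vs Fong: Jones wins 4–3.
No candidate beats all others: Gupta beats Jones beats Fong beats Gupta, a majority cycle.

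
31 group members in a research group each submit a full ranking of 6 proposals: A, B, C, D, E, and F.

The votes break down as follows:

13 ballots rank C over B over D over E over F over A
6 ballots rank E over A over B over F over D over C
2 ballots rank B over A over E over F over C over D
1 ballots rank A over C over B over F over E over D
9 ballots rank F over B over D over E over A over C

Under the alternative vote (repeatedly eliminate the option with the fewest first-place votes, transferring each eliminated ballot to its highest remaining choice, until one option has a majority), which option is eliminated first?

Round 1: C 13, F 9, E 6, B 2, A 1, D 0. D has the fewest and is eliminated.
Round 2: C 13, F 9, E 6, B 2, A 1. A has the fewest and is eliminated.
Round 3: C 14, F 9, E 6, B 2. B has the fewest and is eliminated.
Round 4: C 14, F 9, E 8. E has the fewest and is eliminated.
Round 5: F 17, C 14. F has a majority.

D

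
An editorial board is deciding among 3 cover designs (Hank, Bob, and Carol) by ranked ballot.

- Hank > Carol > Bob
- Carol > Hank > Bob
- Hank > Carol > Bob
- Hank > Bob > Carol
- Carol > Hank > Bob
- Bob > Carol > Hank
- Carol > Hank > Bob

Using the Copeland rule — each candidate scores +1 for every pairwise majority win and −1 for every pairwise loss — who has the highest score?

Carol

Pairwise results:
  Hank vs Bob: Hank wins 6–1.
  Hank vs Carol: Carol wins 4–3.
  Bob vs Carol: Carol wins 5–2.
Copeland scores (wins − losses):
  Hank: 1 − 1 = 0
  Bob: 0 − 2 = -2
  Carol: 2 − 0 = 2
Carol has the best Copeland score.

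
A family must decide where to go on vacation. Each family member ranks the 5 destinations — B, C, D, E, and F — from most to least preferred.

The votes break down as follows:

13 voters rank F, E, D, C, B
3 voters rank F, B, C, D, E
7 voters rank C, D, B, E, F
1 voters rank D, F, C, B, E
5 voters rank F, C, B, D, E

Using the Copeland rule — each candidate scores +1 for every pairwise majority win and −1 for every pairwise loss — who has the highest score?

F

Pairwise results:
  B vs C: C wins 26–3.
  B vs D: D wins 21–8.
  B vs E: B wins 16–13.
  B vs F: F wins 22–7.
  C vs D: C wins 15–14.
  C vs E: C wins 16–13.
  C vs F: F wins 22–7.
  D vs E: D wins 16–13.
  D vs F: F wins 21–8.
  E vs F: F wins 22–7.
Copeland scores (wins − losses):
  B: 1 − 3 = -2
  C: 3 − 1 = 2
  D: 2 − 2 = 0
  E: 0 − 4 = -4
  F: 4 − 0 = 4
F has the best Copeland score.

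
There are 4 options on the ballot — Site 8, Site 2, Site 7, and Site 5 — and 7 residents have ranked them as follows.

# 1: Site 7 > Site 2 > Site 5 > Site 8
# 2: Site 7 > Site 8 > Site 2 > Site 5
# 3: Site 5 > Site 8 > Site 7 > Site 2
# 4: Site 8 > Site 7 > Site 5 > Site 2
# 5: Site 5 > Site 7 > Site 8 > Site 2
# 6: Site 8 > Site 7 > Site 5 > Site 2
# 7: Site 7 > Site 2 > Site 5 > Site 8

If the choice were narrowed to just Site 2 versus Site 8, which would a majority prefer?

Ballots ranking Site 2 above Site 8: 2.
Ballots ranking Site 8 above Site 2: 5.
Site 8 wins the head-to-head, 5–2.

Site 8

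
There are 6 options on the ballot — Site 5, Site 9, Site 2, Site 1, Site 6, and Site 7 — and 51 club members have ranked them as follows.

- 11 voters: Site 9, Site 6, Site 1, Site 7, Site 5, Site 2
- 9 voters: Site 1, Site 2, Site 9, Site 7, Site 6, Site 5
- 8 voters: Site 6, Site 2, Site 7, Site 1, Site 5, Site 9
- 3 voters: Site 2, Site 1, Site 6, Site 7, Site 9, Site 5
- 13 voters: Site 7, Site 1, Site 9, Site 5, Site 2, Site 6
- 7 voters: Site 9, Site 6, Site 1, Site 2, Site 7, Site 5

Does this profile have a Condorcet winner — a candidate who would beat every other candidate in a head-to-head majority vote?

No

Head-to-head results (51 voters total):
Site 5 vs Site 9: Site 9 wins 43–8.
Site 5 vs Site 2: Site 2 wins 27–24.
Site 5 vs Site 1: Site 1 wins 51–0.
Site 5 vs Site 6: Site 6 wins 38–13.
Site 5 vs Site 7: Site 7 wins 51–0.
Site 9 vs Site 2: Site 9 wins 31–20.
Site 9 vs Site 1: Site 1 wins 33–18.
Site 9 vs Site 6: Site 9 wins 40–11.
Site 9 vs Site 7: Site 9 wins 27–24.
Site 2 vs Site 1: Site 1 wins 40–11.
Site 2 vs Site 6: Site 6 wins 26–25.
Site 2 vs Site 7: Site 2 wins 27–24.
Site 1 vs Site 6: Site 6 wins 26–25.
Site 1 vs Site 7: Site 1 wins 30–21.
Site 6 vs Site 7: Site 6 wins 29–22.
No candidate beats all others: Site 9 beats Site 6 beats Site 1 beats Site 9, a majority cycle.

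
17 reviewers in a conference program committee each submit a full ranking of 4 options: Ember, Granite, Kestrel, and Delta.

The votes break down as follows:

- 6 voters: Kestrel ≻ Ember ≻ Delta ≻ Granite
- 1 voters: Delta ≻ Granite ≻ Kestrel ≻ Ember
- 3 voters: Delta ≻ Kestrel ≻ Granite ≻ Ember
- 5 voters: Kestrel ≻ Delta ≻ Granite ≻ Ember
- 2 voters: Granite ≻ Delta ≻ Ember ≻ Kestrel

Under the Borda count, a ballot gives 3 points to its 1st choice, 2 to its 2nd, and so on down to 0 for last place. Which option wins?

Borda scores:
  Ember: 6·2 + 0 + 3·0 + 5·0 + 2·1 = 14
  Granite: 6·0 + 2 + 3·1 + 5·1 + 2·3 = 16
  Kestrel: 6·3 + 1 + 3·2 + 5·3 + 2·0 = 40
  Delta: 6·1 + 3 + 3·3 + 5·2 + 2·2 = 32
Kestrel has the highest total.

Kestrel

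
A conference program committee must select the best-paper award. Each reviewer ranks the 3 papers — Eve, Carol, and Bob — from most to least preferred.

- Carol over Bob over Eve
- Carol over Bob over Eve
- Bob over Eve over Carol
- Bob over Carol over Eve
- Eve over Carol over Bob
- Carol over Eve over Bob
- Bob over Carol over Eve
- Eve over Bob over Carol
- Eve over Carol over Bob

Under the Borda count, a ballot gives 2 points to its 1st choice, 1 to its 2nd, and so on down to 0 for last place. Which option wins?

Carol

Borda scores:
  Eve: 0 + 0 + 1 + 0 + 2 + 1 + 0 + 2 + 2 = 8
  Carol: 2 + 2 + 0 + 1 + 1 + 2 + 1 + 0 + 1 = 10
  Bob: 1 + 1 + 2 + 2 + 0 + 0 + 2 + 1 + 0 = 9
Carol has the highest total.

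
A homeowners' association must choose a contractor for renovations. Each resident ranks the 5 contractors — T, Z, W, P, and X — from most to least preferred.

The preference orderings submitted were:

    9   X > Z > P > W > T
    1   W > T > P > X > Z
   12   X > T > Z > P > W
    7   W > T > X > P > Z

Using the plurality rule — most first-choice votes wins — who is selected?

First-place vote totals:
  T: 0
  Z: 0
  W: 8
  P: 0
  X: 21
X has the most first-place votes.

X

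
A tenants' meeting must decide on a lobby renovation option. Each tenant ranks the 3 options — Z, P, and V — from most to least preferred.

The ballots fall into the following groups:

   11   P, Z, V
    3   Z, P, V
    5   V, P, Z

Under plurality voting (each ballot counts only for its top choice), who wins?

First-place vote totals:
  Z: 3
  P: 11
  V: 5
P has the most first-place votes.

P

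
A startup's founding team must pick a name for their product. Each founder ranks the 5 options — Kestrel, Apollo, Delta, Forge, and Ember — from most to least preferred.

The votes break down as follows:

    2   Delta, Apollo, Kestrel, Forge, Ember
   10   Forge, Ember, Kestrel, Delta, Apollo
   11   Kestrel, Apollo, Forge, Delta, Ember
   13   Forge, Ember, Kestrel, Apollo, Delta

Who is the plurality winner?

First-place vote totals:
  Kestrel: 11
  Apollo: 0
  Delta: 2
  Forge: 23
  Ember: 0
Forge has the most first-place votes.

Forge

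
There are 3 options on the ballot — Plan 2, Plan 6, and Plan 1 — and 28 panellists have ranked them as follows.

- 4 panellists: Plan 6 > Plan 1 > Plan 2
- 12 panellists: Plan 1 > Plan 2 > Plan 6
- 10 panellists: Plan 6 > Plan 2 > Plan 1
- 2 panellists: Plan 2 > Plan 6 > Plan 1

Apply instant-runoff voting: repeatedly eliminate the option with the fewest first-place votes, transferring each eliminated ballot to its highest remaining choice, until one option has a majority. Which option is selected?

Round 1: Plan 6 14, Plan 1 12, Plan 2 2. Plan 2 has the fewest and is eliminated.
Round 2: Plan 6 16, Plan 1 12. Plan 6 has a majority.

Plan 6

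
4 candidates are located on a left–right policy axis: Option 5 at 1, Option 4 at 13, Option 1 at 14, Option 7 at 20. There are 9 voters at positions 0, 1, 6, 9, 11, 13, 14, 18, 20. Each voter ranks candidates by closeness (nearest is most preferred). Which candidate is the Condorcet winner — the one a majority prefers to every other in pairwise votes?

With single-peaked preferences on a line, the Condorcet winner is the candidate closest to the median voter.
The median voter (position 11) is closest to Option 4 at 13.
Check: Option 4 vs Option 1 — voters closer to Option 4: 6 of 9.

Option 4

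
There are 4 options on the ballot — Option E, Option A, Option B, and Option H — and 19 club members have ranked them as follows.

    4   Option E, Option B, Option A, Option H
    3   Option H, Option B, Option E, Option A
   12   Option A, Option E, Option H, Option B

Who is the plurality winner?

First-place vote totals:
  Option E: 4
  Option A: 12
  Option B: 0
  Option H: 3
Option A has the most first-place votes.

Option A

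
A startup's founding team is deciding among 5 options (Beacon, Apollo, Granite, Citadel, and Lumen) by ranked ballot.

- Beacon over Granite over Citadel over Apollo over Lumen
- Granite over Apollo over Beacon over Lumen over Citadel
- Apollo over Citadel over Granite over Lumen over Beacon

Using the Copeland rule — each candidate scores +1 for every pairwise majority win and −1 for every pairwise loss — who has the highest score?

Pairwise results:
  Beacon vs Apollo: Apollo wins 2–1.
  Beacon vs Granite: Granite wins 2–1.
  Beacon vs Citadel: Beacon wins 2–1.
  Beacon vs Lumen: Beacon wins 2–1.
  Apollo vs Granite: Granite wins 2–1.
  Apollo vs Citadel: Apollo wins 2–1.
  Apollo vs Lumen: Apollo wins 3–0.
  Granite vs Citadel: Granite wins 2–1.
  Granite vs Lumen: Granite wins 3–0.
  Citadel vs Lumen: Citadel wins 2–1.
Copeland scores (wins − losses):
  Beacon: 2 − 2 = 0
  Apollo: 3 − 1 = 2
  Granite: 4 − 0 = 4
  Citadel: 1 − 3 = -2
  Lumen: 0 − 4 = -4
Granite has the best Copeland score.

Granite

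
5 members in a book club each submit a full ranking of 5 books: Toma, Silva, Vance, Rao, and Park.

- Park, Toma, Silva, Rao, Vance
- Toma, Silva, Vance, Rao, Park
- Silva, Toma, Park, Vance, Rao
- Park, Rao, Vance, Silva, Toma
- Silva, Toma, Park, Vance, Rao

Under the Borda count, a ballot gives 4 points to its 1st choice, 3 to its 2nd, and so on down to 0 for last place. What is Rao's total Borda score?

5

Borda scores:
  Toma: 3 + 4 + 3 + 0 + 3 = 13
  Silva: 2 + 3 + 4 + 1 + 4 = 14
  Vance: 0 + 2 + 1 + 2 + 1 = 6
  Rao: 1 + 1 + 0 + 3 + 0 = 5
  Park: 4 + 0 + 2 + 4 + 2 = 12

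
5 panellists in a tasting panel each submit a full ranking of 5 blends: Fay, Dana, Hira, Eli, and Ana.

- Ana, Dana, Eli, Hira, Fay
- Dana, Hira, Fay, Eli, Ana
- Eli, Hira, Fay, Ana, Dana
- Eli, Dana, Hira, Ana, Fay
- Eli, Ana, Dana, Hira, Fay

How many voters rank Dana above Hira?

Ballots ranking Dana above Hira: 4.
Ballots ranking Hira above Dana: 1.
So 4 of 5 voters prefer Dana to Hira.

4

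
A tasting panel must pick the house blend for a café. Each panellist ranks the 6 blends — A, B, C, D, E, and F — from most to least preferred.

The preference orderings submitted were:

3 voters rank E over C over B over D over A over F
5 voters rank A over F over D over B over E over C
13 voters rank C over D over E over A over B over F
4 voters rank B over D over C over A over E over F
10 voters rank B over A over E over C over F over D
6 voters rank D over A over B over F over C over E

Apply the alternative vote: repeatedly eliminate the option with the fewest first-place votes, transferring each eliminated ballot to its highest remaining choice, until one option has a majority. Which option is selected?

B

Round 1: B 14, C 13, D 6, A 5, E 3, F 0. F has the fewest and is eliminated.
Round 2: B 14, C 13, D 6, A 5, E 3. E has the fewest and is eliminated.
Round 3: C 16, B 14, D 6, A 5. A has the fewest and is eliminated.
Round 4: C 16, B 14, D 11. D has the fewest and is eliminated.
Round 5: B 25, C 16. B has a majority.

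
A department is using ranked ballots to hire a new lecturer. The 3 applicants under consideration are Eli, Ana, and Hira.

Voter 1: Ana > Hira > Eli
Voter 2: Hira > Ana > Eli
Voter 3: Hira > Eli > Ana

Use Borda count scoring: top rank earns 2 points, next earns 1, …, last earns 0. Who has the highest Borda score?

Borda scores:
  Eli: 0 + 0 + 1 = 1
  Ana: 2 + 1 + 0 = 3
  Hira: 1 + 2 + 2 = 5
Hira has the highest total.

Hira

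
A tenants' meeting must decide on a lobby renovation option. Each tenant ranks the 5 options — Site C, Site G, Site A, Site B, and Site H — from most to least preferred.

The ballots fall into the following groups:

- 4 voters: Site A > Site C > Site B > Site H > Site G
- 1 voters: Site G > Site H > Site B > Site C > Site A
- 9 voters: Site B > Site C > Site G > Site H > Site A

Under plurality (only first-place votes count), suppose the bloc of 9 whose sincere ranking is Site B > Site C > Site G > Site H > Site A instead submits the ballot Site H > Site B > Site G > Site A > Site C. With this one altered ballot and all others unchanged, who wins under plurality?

Site H

First-place totals with the altered ballot: Site C 0, Site G 1, Site A 4, Site B 0, Site H 9.
The switch changes the winner from Site B to Site H.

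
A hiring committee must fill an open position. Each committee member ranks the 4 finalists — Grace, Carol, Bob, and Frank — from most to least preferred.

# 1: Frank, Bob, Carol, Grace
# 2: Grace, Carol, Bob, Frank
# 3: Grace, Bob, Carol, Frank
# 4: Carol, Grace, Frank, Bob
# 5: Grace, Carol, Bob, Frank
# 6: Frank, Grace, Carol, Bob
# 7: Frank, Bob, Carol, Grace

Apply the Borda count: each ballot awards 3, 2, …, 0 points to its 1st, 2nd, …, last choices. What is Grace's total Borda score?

13

Borda scores:
  Grace: 0 + 3 + 3 + 2 + 3 + 2 + 0 = 13
  Carol: 1 + 2 + 1 + 3 + 2 + 1 + 1 = 11
  Bob: 2 + 1 + 2 + 0 + 1 + 0 + 2 = 8
  Frank: 3 + 0 + 0 + 1 + 0 + 3 + 3 = 10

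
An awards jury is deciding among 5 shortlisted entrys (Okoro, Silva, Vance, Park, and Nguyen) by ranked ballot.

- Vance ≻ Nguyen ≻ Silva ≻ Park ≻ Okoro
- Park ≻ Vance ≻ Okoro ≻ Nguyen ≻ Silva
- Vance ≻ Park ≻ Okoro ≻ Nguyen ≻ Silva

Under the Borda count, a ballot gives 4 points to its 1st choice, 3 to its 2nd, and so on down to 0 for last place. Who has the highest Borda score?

Vance

Borda scores:
  Okoro: 0 + 2 + 2 = 4
  Silva: 2 + 0 + 0 = 2
  Vance: 4 + 3 + 4 = 11
  Park: 1 + 4 + 3 = 8
  Nguyen: 3 + 1 + 1 = 5
Vance has the highest total.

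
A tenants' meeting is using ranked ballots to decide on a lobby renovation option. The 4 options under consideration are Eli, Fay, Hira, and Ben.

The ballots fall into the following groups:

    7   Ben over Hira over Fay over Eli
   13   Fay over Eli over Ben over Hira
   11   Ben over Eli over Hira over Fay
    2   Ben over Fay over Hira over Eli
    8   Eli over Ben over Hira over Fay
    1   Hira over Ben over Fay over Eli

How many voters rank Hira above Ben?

1

Ballots ranking Hira above Ben: 1.
Ballots ranking Ben above Hira: 7+13+11+2+8 = 41.
So 1 of 42 voters prefer Hira to Ben.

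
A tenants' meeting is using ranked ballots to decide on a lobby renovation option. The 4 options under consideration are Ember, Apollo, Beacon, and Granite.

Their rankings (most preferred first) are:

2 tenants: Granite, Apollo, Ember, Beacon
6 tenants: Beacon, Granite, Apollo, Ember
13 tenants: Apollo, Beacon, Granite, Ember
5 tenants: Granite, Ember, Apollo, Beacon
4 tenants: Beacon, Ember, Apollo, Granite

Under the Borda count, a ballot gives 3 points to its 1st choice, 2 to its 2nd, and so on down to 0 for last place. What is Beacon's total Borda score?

Borda scores:
  Ember: 2·1 + 6·0 + 13·0 + 5·2 + 4·2 = 20
  Apollo: 2·2 + 6·1 + 13·3 + 5·1 + 4·1 = 58
  Beacon: 2·0 + 6·3 + 13·2 + 5·0 + 4·3 = 56
  Granite: 2·3 + 6·2 + 13·1 + 5·3 + 4·0 = 46

56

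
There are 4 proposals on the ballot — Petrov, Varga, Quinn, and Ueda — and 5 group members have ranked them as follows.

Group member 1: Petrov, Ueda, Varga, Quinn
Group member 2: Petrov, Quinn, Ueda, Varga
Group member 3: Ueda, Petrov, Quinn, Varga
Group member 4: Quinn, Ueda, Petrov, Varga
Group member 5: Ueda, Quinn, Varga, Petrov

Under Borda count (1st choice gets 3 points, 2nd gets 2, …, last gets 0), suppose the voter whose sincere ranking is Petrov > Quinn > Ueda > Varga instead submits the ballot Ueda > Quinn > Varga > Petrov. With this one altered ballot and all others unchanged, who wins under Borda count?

Borda totals with the altered ballot: Petrov 6, Varga 3, Quinn 8, Ueda 13.
The winner is unchanged: still Ueda.

Ueda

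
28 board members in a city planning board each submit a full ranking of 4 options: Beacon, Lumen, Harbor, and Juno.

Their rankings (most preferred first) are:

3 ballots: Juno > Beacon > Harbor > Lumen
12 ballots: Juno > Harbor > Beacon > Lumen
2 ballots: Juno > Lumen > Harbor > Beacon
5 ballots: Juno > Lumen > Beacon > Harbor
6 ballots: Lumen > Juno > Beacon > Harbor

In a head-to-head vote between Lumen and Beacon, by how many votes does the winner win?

2

Ballots ranking Lumen above Beacon: 2+5+6 = 13.
Ballots ranking Beacon above Lumen: 3+12 = 15.
Beacon wins 15–13, a margin of 2.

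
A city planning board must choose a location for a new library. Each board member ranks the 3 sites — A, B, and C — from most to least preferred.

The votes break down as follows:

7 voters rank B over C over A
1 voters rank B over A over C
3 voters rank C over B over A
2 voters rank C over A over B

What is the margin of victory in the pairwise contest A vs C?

Ballots ranking A above C: 1.
Ballots ranking C above A: 7+3+2 = 12.
C wins 12–1, a margin of 11.

11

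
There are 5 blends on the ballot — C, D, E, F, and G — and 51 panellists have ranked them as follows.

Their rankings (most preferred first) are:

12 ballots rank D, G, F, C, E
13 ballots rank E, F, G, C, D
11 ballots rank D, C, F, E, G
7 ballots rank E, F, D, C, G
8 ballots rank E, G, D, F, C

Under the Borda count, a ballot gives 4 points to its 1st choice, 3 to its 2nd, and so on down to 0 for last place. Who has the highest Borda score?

E

Borda scores:
  C: 12·1 + 13·1 + 11·3 + 7·1 + 8·0 = 65
  D: 12·4 + 13·0 + 11·4 + 7·2 + 8·2 = 122
  E: 12·0 + 13·4 + 11·1 + 7·4 + 8·4 = 123
  F: 12·2 + 13·3 + 11·2 + 7·3 + 8·1 = 114
  G: 12·3 + 13·2 + 11·0 + 7·0 + 8·3 = 86
E has the highest total.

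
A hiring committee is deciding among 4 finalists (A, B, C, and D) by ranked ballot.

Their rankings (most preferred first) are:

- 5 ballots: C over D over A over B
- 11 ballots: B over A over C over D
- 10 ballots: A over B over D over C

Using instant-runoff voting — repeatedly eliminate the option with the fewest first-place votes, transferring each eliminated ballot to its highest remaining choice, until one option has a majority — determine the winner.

Round 1: B 11, A 10, C 5, D 0. D has the fewest and is eliminated.
Round 2: B 11, A 10, C 5. C has the fewest and is eliminated.
Round 3: A 15, B 11. A has a majority.

A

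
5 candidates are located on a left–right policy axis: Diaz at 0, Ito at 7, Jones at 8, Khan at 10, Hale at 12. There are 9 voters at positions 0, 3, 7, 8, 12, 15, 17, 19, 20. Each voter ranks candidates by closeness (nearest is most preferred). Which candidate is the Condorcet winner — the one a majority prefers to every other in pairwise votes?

Hale

With single-peaked preferences on a line, the Condorcet winner is the candidate closest to the median voter.
The median voter (position 12) is closest to Hale at 12.
Check: Hale vs Khan — voters closer to Hale: 5 of 9.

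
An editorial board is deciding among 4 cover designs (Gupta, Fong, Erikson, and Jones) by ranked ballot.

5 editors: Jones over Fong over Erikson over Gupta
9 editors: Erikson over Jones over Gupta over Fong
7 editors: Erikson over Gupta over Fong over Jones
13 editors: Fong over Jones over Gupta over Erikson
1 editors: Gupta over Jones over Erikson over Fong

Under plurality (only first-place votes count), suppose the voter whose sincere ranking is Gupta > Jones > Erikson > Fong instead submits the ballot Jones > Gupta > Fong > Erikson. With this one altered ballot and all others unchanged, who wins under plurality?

Erikson

First-place totals with the altered ballot: Gupta 0, Fong 13, Erikson 16, Jones 6.
The winner is unchanged: still Erikson.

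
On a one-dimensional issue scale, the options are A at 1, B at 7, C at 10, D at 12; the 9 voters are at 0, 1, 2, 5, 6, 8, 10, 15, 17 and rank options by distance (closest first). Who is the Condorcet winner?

With single-peaked preferences on a line, the Condorcet winner is the candidate closest to the median voter.
The median voter (position 6) is closest to B at 7.
Check: B vs C — voters closer to B: 6 of 9.

B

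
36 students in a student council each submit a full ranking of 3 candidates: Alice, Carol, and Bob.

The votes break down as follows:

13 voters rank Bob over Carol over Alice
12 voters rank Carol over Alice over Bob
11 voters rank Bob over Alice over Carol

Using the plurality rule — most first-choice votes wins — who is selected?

First-place vote totals:
  Alice: 0
  Carol: 12
  Bob: 24
Bob has the most first-place votes.

Bob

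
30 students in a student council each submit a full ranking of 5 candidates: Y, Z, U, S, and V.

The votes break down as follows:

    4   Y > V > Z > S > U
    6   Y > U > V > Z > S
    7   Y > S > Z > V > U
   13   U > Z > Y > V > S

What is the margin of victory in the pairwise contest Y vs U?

4

Ballots ranking Y above U: 4+6+7 = 17.
Ballots ranking U above Y: 13.
Y wins 17–13, a margin of 4.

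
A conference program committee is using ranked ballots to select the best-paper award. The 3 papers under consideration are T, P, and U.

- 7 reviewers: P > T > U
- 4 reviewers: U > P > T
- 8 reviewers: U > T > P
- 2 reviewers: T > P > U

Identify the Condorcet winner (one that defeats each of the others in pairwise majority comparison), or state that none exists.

Head-to-head results (21 voters total):
T vs P: P wins 11–10.
T vs U: U wins 12–9.
P vs U: U wins 12–9.
U beats each rival — T (12–9), P (12–9) — so U is the Condorcet winner.

U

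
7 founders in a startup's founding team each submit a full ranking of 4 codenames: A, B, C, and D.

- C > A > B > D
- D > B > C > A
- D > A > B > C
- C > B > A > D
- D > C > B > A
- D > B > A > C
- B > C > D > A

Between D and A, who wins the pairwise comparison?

D

Ballots ranking D above A: 5.
Ballots ranking A above D: 2.
D wins the head-to-head, 5–2.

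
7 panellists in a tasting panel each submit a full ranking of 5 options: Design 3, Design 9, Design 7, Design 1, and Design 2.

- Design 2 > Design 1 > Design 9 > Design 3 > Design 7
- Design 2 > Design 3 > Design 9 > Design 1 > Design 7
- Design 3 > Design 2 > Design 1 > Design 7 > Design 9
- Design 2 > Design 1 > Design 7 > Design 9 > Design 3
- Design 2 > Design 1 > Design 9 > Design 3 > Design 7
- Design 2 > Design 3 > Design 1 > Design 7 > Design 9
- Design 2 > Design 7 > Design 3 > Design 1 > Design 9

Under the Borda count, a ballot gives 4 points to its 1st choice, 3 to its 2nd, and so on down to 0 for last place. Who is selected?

Borda scores:
  Design 3: 1 + 3 + 4 + 0 + 1 + 3 + 2 = 14
  Design 9: 2 + 2 + 0 + 1 + 2 + 0 + 0 = 7
  Design 7: 0 + 0 + 1 + 2 + 0 + 1 + 3 = 7
  Design 1: 3 + 1 + 2 + 3 + 3 + 2 + 1 = 15
  Design 2: 4 + 4 + 3 + 4 + 4 + 4 + 4 = 27
Design 2 has the highest total.

Design 2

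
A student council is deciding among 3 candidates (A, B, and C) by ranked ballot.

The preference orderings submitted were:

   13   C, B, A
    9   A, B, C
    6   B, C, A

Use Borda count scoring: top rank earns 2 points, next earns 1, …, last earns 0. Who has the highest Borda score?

B

Borda scores:
  A: 13·0 + 9·2 + 6·0 = 18
  B: 13·1 + 9·1 + 6·2 = 34
  C: 13·2 + 9·0 + 6·1 = 32
B has the highest total.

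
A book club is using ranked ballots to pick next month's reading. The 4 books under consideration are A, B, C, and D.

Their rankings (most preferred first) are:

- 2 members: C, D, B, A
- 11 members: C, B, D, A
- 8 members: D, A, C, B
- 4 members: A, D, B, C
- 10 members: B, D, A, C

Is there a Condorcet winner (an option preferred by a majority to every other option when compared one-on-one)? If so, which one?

There is no Condorcet winner

Head-to-head results (35 voters total):
A vs B: B wins 23–12.
A vs C: A wins 22–13.
A vs D: D wins 31–4.
B vs C: C wins 21–14.
B vs D: B wins 21–14.
C vs D: D wins 22–13.
No candidate beats all others: A beats C beats B beats A, a majority cycle.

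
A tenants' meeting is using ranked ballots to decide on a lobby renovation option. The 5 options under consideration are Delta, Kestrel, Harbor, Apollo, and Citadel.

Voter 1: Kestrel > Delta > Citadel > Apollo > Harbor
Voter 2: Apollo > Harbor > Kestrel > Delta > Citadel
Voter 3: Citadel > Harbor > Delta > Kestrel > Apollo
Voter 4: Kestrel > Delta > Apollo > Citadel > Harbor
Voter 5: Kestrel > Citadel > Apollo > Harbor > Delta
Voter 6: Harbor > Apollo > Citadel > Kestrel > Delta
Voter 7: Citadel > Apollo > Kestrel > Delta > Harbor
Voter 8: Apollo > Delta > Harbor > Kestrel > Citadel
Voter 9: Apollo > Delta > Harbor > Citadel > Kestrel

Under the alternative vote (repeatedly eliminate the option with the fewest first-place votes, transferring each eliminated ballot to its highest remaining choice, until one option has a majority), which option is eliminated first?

Delta

Round 1: Kestrel 3, Apollo 3, Citadel 2, Harbor 1, Delta 0. Delta has the fewest and is eliminated.
Round 2: Kestrel 3, Apollo 3, Citadel 2, Harbor 1. Harbor has the fewest and is eliminated.
Round 3: Apollo 4, Kestrel 3, Citadel 2. Citadel has the fewest and is eliminated.
Round 4: Apollo 5, Kestrel 4. Apollo has a majority.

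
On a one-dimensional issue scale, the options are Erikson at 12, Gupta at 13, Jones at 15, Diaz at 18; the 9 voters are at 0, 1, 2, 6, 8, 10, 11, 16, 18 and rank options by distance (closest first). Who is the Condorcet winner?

With single-peaked preferences on a line, the Condorcet winner is the candidate closest to the median voter.
The median voter (position 8) is closest to Erikson at 12.
Check: Erikson vs Jones — voters closer to Erikson: 7 of 9.

Erikson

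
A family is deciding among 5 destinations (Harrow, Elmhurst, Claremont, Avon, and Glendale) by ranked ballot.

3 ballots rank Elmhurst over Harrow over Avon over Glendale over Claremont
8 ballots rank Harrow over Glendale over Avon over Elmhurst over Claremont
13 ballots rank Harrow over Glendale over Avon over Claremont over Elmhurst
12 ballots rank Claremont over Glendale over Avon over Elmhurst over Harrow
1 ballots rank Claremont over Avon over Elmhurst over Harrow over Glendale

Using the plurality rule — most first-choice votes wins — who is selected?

Harrow

First-place vote totals:
  Harrow: 21
  Elmhurst: 3
  Claremont: 13
  Avon: 0
  Glendale: 0
Harrow has the most first-place votes.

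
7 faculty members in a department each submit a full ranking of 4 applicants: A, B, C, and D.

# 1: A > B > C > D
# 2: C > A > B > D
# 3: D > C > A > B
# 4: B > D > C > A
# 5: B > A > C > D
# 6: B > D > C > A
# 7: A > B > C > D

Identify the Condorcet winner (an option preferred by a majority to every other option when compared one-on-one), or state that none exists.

Head-to-head results (7 voters total):
A vs B: A wins 4–3.
A vs C: C wins 4–3.
A vs D: A wins 4–3.
B vs C: B wins 5–2.
B vs D: B wins 6–1.
C vs D: C wins 4–3.
No candidate beats all others: A beats B beats C beats A, a majority cycle.

None — there is no Condorcet winner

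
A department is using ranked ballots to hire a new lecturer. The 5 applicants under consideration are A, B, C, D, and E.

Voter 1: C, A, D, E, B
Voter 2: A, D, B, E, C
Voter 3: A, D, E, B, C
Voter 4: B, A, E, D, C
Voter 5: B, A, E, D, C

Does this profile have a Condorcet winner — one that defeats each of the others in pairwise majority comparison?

Yes

Head-to-head results (5 voters total):
A vs B: A wins 3–2.
A vs C: A wins 4–1.
A vs D: A wins 5–0.
A vs E: A wins 5–0.
B vs C: B wins 4–1.
B vs D: D wins 3–2.
B vs E: B wins 3–2.
C vs D: D wins 4–1.
C vs E: E wins 4–1.
D vs E: D wins 3–2.
A beats each rival — B (3–2), C (4–1), D (5–0), E (5–0) — so A is the Condorcet winner.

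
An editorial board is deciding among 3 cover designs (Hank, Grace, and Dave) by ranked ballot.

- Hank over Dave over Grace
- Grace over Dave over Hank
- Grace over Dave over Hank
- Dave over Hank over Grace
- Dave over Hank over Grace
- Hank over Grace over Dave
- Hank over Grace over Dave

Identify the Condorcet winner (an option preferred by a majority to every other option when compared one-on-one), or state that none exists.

Head-to-head results (7 voters total):
Hank vs Grace: Hank wins 5–2.
Hank vs Dave: Dave wins 4–3.
Grace vs Dave: Grace wins 4–3.
No candidate beats all others: Hank beats Grace beats Dave beats Hank, a majority cycle.

There is no Condorcet winner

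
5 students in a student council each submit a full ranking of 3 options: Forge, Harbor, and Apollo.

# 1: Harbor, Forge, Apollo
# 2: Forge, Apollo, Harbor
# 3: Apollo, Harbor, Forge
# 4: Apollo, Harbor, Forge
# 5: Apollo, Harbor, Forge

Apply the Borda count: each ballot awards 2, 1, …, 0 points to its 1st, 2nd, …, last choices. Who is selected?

Apollo

Borda scores:
  Forge: 1 + 2 + 0 + 0 + 0 = 3
  Harbor: 2 + 0 + 1 + 1 + 1 = 5
  Apollo: 0 + 1 + 2 + 2 + 2 = 7
Apollo has the highest total.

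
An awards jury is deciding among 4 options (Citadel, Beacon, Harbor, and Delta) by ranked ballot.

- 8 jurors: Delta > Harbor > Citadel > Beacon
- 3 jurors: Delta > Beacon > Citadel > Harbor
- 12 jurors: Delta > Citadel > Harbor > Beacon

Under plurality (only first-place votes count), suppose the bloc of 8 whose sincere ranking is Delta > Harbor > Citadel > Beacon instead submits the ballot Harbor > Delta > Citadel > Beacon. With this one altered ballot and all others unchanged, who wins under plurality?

First-place totals with the altered ballot: Citadel 0, Beacon 0, Harbor 8, Delta 15.
The winner is unchanged: still Delta.

Delta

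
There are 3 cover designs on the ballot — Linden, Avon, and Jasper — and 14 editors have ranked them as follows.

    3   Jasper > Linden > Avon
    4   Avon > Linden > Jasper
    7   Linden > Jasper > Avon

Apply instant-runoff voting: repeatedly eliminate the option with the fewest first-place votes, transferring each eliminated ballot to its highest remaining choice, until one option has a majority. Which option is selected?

Linden

Round 1: Linden 7, Avon 4, Jasper 3. Jasper has the fewest and is eliminated.
Round 2: Linden 10, Avon 4. Linden has a majority.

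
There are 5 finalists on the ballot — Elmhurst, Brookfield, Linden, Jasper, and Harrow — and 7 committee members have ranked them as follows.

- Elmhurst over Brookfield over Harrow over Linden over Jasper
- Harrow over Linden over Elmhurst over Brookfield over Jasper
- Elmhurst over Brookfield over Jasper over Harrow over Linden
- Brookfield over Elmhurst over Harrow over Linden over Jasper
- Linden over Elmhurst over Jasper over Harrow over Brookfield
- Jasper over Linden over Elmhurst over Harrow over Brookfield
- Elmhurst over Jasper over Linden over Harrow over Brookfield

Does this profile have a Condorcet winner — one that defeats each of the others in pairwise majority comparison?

Head-to-head results (7 voters total):
Elmhurst vs Brookfield: Elmhurst wins 6–1.
Elmhurst vs Linden: Elmhurst wins 4–3.
Elmhurst vs Jasper: Elmhurst wins 6–1.
Elmhurst vs Harrow: Elmhurst wins 6–1.
Brookfield vs Linden: Linden wins 4–3.
Brookfield vs Jasper: Brookfield wins 4–3.
Brookfield vs Harrow: Harrow wins 4–3.
Linden vs Jasper: Linden wins 4–3.
Linden vs Harrow: Harrow wins 4–3.
Jasper vs Harrow: Jasper wins 4–3.
Elmhurst beats each rival — Brookfield (6–1), Linden (4–3), Jasper (6–1), Harrow (6–1) — so Elmhurst is the Condorcet winner.

Yes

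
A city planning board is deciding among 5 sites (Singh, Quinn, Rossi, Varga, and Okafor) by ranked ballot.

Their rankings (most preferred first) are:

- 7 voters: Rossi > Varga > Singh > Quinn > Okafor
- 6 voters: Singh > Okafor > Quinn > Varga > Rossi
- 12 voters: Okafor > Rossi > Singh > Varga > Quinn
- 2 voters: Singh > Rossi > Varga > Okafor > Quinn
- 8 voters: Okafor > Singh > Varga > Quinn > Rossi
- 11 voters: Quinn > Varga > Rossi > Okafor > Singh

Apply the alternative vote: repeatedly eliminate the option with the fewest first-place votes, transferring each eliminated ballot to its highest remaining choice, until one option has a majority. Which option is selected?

Round 1: Okafor 20, Quinn 11, Singh 8, Rossi 7, Varga 0. Varga has the fewest and is eliminated.
Round 2: Okafor 20, Quinn 11, Singh 8, Rossi 7. Rossi has the fewest and is eliminated.
Round 3: Okafor 20, Singh 15, Quinn 11. Quinn has the fewest and is eliminated.
Round 4: Okafor 31, Singh 15. Okafor has a majority.

Okafor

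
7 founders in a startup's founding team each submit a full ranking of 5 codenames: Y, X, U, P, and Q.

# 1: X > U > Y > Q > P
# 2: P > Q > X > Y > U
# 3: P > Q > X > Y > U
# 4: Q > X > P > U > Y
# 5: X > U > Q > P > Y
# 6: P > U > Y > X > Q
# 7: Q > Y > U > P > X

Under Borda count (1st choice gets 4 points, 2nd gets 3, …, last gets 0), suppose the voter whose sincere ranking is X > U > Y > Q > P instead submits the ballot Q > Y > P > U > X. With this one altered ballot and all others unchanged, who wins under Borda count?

Borda totals with the altered ballot: Y 10, X 12, U 10, P 18, Q 20.
The winner is unchanged: still Q.

Q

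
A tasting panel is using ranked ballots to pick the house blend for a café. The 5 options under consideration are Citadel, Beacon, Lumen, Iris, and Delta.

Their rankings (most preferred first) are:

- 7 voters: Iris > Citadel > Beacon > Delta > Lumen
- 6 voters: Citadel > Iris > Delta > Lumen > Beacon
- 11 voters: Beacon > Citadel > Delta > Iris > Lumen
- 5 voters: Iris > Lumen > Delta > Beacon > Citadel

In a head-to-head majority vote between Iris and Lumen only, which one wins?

Iris

Ballots ranking Iris above Lumen: 7+6+11+5 = 29.
Ballots ranking Lumen above Iris: 0.
Iris wins the head-to-head, 29–0.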